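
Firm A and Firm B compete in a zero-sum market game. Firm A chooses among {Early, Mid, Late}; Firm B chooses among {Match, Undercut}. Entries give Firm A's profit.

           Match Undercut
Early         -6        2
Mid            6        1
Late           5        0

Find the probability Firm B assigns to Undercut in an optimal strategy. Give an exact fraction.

12/13

Row minima: Early → -6, Mid → 1, Late → 0; maximin = 1.
Column maxima: Match → 6, Undercut → 2; minimax = 2.
1 ≠ 2, so there is no saddle point; optimal play is mixed.
Late is strictly dominated by Mid, so Firm A never plays it.
On the remaining 2×2 (Early, Mid vs Match, Undercut):
Let Firm A play Early with probability p. Expected payoff against Match: (-6)p + 6(1−p) = −12p + 6; against Undercut: 2p + 1(1−p) = p + 1.
Setting these equal: −12p + 6 = p + 1 ⇒ −13p = -5 ⇒ p = 5/13, and the value is (-12)·(5/13) + 6 = 18/13.
For Firm B: with q = P(Match), equating Early's and Mid's payoffs gives −8q + 2 = 5q + 1 ⇒ q = 1/13.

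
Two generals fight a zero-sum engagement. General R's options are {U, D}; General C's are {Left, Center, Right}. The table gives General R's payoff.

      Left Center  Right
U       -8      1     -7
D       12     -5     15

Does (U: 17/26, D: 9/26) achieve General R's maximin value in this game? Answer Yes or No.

Yes

Against Left this mix gives (17/26)·(-8) + (9/26)·12 = -14/13.
Against Center this mix gives (17/26)·1 + (9/26)·(-5) = -14/13.
Against Right this mix gives (17/26)·(-7) + (9/26)·15 = 8/13.
All of General C's active replies (Left, Center) yield -14/13, and no column does worse for General R. The mix makes General C indifferent and guarantees -14/13, so it is optimal.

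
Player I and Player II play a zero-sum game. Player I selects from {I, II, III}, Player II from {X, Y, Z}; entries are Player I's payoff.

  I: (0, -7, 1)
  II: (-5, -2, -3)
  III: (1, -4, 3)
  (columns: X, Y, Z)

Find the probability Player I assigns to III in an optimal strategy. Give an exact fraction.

Row minima: I → -7, II → -5, III → -4; maximin = -4.
Column maxima: X → 1, Y → -2, Z → 3; minimax = -2.
-4 ≠ -2, so there is no saddle point; optimal play is mixed.
I is strictly dominated by III, so Player I never plays it.
Z is strictly dominated by X (it gives Player I strictly more in every row), so Player II never plays it.
On the remaining 2×2 (II, III vs X, Y):
Let Player I play II with probability p. Expected payoff against X: (-5)p + 1(1−p) = −6p + 1; against Y: (-2)p + (-4)(1−p) = 2p − 4.
Setting these equal: −6p + 1 = 2p − 4 ⇒ −8p = -5 ⇒ p = 5/8, and the value is (-6)·(5/8) + 1 = -11/4.
For Player II: with q = P(X), equating II's and III's payoffs gives −3q − 2 = 5q − 4 ⇒ q = 1/4.

3/8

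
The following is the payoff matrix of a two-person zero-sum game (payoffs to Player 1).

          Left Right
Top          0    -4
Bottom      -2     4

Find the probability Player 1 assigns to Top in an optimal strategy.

Row minima: Top → -4, Bottom → -2; maximin = -2.
Column maxima: Left → 0, Right → 4; minimax = 0.
-2 ≠ 0, so there is no saddle point; optimal play is mixed.
Let Player 1 play Top with probability p. Expected payoff against Left: 0p + (-2)(1−p) = 2p − 2; against Right: (-4)p + 4(1−p) = −8p + 4.
Setting these equal: 2p − 2 = −8p + 4 ⇒ 10p = 6 ⇒ p = 3/5, and the value is (2)·(3/5) − 2 = -4/5.
For Player 2: with q = P(Left), equating Top's and Bottom's payoffs gives 4q − 4 = −6q + 4 ⇒ q = 4/5.

3/5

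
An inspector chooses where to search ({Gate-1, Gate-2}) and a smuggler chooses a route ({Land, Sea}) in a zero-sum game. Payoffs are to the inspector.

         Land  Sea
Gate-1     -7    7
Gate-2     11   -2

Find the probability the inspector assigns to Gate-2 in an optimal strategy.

Row minima: Gate-1 → -7, Gate-2 → -2; maximin = -2.
Column maxima: Land → 11, Sea → 7; minimax = 7.
-2 ≠ 7, so there is no saddle point; optimal play is mixed.
Let the inspector play Gate-1 with probability p. Expected payoff against Land: (-7)p + 11(1−p) = −18p + 11; against Sea: 7p + (-2)(1−p) = 9p − 2.
Setting these equal: −18p + 11 = 9p − 2 ⇒ −27p = -13 ⇒ p = 13/27, and the value is (-18)·(13/27) + 11 = 7/3.
For the smuggler: with q = P(Land), equating Gate-1's and Gate-2's payoffs gives −14q + 7 = 13q − 2 ⇒ q = 1/3.

14/27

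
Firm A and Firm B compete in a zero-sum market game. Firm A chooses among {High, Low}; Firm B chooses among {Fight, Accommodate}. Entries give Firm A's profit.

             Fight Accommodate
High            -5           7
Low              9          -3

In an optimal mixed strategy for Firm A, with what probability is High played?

Row minima: High → -5, Low → -3; maximin = -3.
Column maxima: Fight → 9, Accommodate → 7; minimax = 7.
-3 ≠ 7, so there is no saddle point; optimal play is mixed.
Let Firm A play High with probability p. Expected payoff against Fight: (-5)p + 9(1−p) = −14p + 9; against Accommodate: 7p + (-3)(1−p) = 10p − 3.
Setting these equal: −14p + 9 = 10p − 3 ⇒ −24p = -12 ⇒ p = 1/2, and the value is (-14)·(1/2) + 9 = 2.
For Firm B: with q = P(Fight), equating High's and Low's payoffs gives −12q + 7 = 12q − 3 ⇒ q = 5/12.

1/2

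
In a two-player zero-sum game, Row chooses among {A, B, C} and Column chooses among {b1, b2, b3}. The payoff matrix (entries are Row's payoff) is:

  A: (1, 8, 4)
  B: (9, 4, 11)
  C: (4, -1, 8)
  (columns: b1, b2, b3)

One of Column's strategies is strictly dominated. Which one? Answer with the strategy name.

b1 holds Row's payoff strictly below b3 in every row: 1 < 4, 9 < 11, 4 < 8.
So b3 is strictly dominated for Column.

b3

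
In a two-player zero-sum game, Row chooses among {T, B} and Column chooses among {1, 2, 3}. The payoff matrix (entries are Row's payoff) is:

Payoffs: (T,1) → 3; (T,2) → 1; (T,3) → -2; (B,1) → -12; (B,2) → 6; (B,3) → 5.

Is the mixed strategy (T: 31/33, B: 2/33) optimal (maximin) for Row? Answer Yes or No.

Against 1 this mix gives (31/33)·3 + (2/33)·(-12) = 23/11.
Against 2 this mix gives (31/33)·1 + (2/33)·6 = 43/33.
Against 3 this mix gives (31/33)·(-2) + (2/33)·5 = -52/33.
Column will play 3, holding Row to -52/33. Shifting weight toward the row that does better against 3 would raise this floor (the equalizing mix achieves -9/22 against both 3 and 1), so the proposed strategy is not optimal.

No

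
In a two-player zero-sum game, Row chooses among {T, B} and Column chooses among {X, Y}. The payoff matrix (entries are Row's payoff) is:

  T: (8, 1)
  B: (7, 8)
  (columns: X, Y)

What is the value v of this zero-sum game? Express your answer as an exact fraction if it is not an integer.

57/8

Row minima: T → 1, B → 7; maximin = 7.
Column maxima: X → 8, Y → 8; minimax = 8.
7 ≠ 8, so there is no saddle point; optimal play is mixed.
Let Row play T with probability p. Expected payoff against X: 8p + 7(1−p) = p + 7; against Y: 1p + 8(1−p) = −7p + 8.
Setting these equal: p + 7 = −7p + 8 ⇒ 8p = 1 ⇒ p = 1/8, and the value is (1)·(1/8) + 7 = 57/8.
For Column: with q = P(X), equating T's and B's payoffs gives 7q + 1 = −q + 8 ⇒ q = 7/8.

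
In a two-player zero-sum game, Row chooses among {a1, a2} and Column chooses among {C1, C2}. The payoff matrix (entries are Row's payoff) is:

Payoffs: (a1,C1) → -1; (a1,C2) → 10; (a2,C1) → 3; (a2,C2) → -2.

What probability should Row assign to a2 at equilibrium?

Row minima: a1 → -1, a2 → -2; maximin = -1.
Column maxima: C1 → 3, C2 → 10; minimax = 3.
-1 ≠ 3, so there is no saddle point; optimal play is mixed.
Let Row play a1 with probability p. Expected payoff against C1: (-1)p + 3(1−p) = −4p + 3; against C2: 10p + (-2)(1−p) = 12p − 2.
Setting these equal: −4p + 3 = 12p − 2 ⇒ −16p = -5 ⇒ p = 5/16, and the value is (-4)·(5/16) + 3 = 7/4.
For Column: with q = P(C1), equating a1's and a2's payoffs gives −11q + 10 = 5q − 2 ⇒ q = 3/4.

11/16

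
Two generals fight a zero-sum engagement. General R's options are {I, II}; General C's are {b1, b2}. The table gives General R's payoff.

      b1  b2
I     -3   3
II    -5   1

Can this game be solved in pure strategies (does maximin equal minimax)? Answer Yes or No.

Row minima: I → -3, II → -5; maximin = -3.
Column maxima: b1 → -3, b2 → 3; minimax = -3.
maximin = minimax = -3, so a saddle point exists.

Yes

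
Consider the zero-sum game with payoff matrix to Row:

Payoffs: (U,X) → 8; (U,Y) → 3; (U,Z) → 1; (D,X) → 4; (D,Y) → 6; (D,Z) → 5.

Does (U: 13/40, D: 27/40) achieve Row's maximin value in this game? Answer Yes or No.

Against X this mix gives (13/40)·8 + (27/40)·4 = 53/10.
Against Y this mix gives (13/40)·3 + (27/40)·6 = 201/40.
Against Z this mix gives (13/40)·1 + (27/40)·5 = 37/10.
Column will play Z, holding Row to 37/10. Shifting weight toward the row that does better against Z would raise this floor (the equalizing mix achieves 9/2 against both Z and X), so the proposed strategy is not optimal.

No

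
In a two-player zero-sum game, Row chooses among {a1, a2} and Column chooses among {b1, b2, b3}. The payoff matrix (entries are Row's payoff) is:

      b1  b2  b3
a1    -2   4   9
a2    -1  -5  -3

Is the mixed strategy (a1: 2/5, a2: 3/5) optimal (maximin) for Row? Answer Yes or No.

Against b1 this mix gives (2/5)·(-2) + (3/5)·(-1) = -7/5.
Against b2 this mix gives (2/5)·4 + (3/5)·(-5) = -7/5.
Against b3 this mix gives (2/5)·9 + (3/5)·(-3) = 9/5.
All of Column's active replies (b1, b2) yield -7/5, and no column does worse for Row. The mix makes Column indifferent and guarantees -7/5, so it is optimal.

Yes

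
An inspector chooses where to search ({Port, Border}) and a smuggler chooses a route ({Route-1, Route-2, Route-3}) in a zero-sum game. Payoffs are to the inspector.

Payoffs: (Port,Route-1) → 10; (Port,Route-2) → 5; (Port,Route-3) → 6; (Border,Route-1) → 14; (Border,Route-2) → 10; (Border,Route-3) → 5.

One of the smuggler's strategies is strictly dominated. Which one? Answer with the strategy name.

Route-1

Route-2 holds the inspector's payoff strictly below Route-1 in every row: 5 < 10, 10 < 14.
So Route-1 is strictly dominated for the smuggler.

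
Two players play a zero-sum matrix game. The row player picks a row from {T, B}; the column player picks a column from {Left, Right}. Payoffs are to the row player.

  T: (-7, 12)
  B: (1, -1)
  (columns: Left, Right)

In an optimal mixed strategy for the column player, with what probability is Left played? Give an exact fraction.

Row minima: T → -7, B → -1; maximin = -1.
Column maxima: Left → 1, Right → 12; minimax = 1.
-1 ≠ 1, so there is no saddle point; optimal play is mixed.
Let the row player play T with probability p. Expected payoff against Left: (-7)p + 1(1−p) = −8p + 1; against Right: 12p + (-1)(1−p) = 13p − 1.
Setting these equal: −8p + 1 = 13p − 1 ⇒ −21p = -2 ⇒ p = 2/21, and the value is (-8)·(2/21) + 1 = 5/21.
For the column player: with q = P(Left), equating T's and B's payoffs gives −19q + 12 = 2q − 1 ⇒ q = 13/21.

13/21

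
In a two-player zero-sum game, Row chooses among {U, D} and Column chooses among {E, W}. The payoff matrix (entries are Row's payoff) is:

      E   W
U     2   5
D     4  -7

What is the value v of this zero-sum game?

17/7

Row minima: U → 2, D → -7; maximin = 2.
Column maxima: E → 4, W → 5; minimax = 4.
2 ≠ 4, so there is no saddle point; optimal play is mixed.
Let Row play U with probability p. Expected payoff against E: 2p + 4(1−p) = −2p + 4; against W: 5p + (-7)(1−p) = 12p − 7.
Setting these equal: −2p + 4 = 12p − 7 ⇒ −14p = -11 ⇒ p = 11/14, and the value is (-2)·(11/14) + 4 = 17/7.
For Column: with q = P(E), equating U's and D's payoffs gives −3q + 5 = 11q − 7 ⇒ q = 6/7.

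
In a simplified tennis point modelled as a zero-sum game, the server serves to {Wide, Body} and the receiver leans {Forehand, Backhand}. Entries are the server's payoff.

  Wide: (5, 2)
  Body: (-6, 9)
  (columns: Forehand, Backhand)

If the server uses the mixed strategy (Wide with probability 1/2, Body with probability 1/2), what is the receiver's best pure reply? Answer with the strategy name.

Forehand

If the receiver plays Forehand, the server's expected payoff is (1/2)·5 + (1/2)·(-6) = -1/2.
If the receiver plays Backhand, the server's expected payoff is (1/2)·2 + (1/2)·9 = 11/2.
The receiver minimizes the server's payoff; the smallest is -1/2, so the best response is Forehand.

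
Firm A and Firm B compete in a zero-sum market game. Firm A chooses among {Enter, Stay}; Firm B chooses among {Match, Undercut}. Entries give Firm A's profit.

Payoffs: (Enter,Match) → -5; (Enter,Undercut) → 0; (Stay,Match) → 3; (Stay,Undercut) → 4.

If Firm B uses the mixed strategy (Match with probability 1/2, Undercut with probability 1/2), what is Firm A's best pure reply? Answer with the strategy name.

Stay

Expected payoff of Enter: (1/2)·(-5) + (1/2)·0 = -5/2.
Expected payoff of Stay: (1/2)·3 + (1/2)·4 = 7/2.
The largest is 7/2, so Firm A's best response is Stay.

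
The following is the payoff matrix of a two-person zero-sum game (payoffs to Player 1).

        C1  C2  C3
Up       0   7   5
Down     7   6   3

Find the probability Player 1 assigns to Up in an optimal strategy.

4/9

Row minima: Up → 0, Down → 3; maximin = 3.
Column maxima: C1 → 7, C2 → 7, C3 → 5; minimax = 5.
3 ≠ 5, so there is no saddle point; optimal play is mixed.
C2 is strictly dominated by C3 (it gives Player 1 strictly more in every row), so Player 2 never plays it.
On the remaining 2×2 (Up, Down vs C1, C3):
Let Player 1 play Up with probability p. Expected payoff against C1: 0p + 7(1−p) = −7p + 7; against C3: 5p + 3(1−p) = 2p + 3.
Setting these equal: −7p + 7 = 2p + 3 ⇒ −9p = -4 ⇒ p = 4/9, and the value is (-7)·(4/9) + 7 = 35/9.
For Player 2: with q = P(C1), equating Up's and Down's payoffs gives −5q + 5 = 4q + 3 ⇒ q = 2/9.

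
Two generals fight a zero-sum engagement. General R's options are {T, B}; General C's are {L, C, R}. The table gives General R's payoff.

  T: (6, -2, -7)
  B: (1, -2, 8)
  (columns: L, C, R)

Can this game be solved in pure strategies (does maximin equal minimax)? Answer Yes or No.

Yes

Row minima: T → -7, B → -2; maximin = -2.
Column maxima: L → 6, C → -2, R → 8; minimax = -2.
maximin = minimax = -2, so a saddle point exists.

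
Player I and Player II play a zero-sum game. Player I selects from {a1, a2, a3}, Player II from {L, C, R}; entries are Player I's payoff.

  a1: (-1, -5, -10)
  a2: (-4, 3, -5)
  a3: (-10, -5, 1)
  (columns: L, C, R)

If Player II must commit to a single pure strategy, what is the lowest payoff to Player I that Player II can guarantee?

Column maxima: L → -1, C → 3, R → 1.
The smallest of these is -1.

-1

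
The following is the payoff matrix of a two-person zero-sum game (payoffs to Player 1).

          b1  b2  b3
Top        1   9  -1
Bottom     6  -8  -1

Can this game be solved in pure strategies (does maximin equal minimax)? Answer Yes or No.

Yes

Row minima: Top → -1, Bottom → -8; maximin = -1.
Column maxima: b1 → 6, b2 → 9, b3 → -1; minimax = -1.
maximin = minimax = -1, so a saddle point exists.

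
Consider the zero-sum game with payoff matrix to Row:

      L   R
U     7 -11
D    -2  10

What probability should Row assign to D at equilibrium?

Row minima: U → -11, D → -2; maximin = -2.
Column maxima: L → 7, R → 10; minimax = 7.
-2 ≠ 7, so there is no saddle point; optimal play is mixed.
Let Row play U with probability p. Expected payoff against L: 7p + (-2)(1−p) = 9p − 2; against R: (-11)p + 10(1−p) = −21p + 10.
Setting these equal: 9p − 2 = −21p + 10 ⇒ 30p = 12 ⇒ p = 2/5, and the value is (9)·(2/5) − 2 = 8/5.
For Column: with q = P(L), equating U's and D's payoffs gives 18q − 11 = −12q + 10 ⇒ q = 7/10.

3/5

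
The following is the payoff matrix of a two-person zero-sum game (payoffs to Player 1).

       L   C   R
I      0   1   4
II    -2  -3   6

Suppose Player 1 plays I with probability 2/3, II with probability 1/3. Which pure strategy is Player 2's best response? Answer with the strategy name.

L

If Player 2 plays L, Player 1's expected payoff is (2/3)·0 + (1/3)·(-2) = -2/3.
If Player 2 plays C, Player 1's expected payoff is (2/3)·1 + (1/3)·(-3) = -1/3.
If Player 2 plays R, Player 1's expected payoff is (2/3)·4 + (1/3)·6 = 14/3.
Player 2 minimizes Player 1's payoff; the smallest is -2/3, so the best response is L.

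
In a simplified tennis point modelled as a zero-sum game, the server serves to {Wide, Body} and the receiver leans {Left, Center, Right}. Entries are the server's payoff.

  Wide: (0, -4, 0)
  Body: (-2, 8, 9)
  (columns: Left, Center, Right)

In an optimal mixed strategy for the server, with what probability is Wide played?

Row minima: Wide → -4, Body → -2; maximin = -2.
Column maxima: Left → 0, Center → 8, Right → 9; minimax = 0.
-2 ≠ 0, so there is no saddle point; optimal play is mixed.
Right is strictly dominated by Center (it gives the server strictly more in every row), so the receiver never plays it.
On the remaining 2×2 (Wide, Body vs Left, Center):
Let the server play Wide with probability p. Expected payoff against Left: 0p + (-2)(1−p) = 2p − 2; against Center: (-4)p + 8(1−p) = −12p + 8.
Setting these equal: 2p − 2 = −12p + 8 ⇒ 14p = 10 ⇒ p = 5/7, and the value is (2)·(5/7) − 2 = -4/7.
For the receiver: with q = P(Left), equating Wide's and Body's payoffs gives 4q − 4 = −10q + 8 ⇒ q = 6/7.

5/7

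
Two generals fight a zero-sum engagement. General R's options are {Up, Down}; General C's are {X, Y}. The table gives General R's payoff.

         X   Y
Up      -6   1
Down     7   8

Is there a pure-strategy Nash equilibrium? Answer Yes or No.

Row minima: Up → -6, Down → 7; maximin = 7.
Column maxima: X → 7, Y → 8; minimax = 7.
maximin = minimax = 7, so a saddle point exists.

Yes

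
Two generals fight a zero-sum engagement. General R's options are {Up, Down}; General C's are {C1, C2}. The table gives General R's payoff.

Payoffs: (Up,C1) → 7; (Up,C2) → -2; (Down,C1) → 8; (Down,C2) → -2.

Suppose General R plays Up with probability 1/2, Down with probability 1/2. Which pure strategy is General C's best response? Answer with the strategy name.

If General C plays C1, General R's expected payoff is (1/2)·7 + (1/2)·8 = 15/2.
If General C plays C2, General R's expected payoff is (1/2)·(-2) + (1/2)·(-2) = -2.
General C minimizes General R's payoff; the smallest is -2, so the best response is C2.

C2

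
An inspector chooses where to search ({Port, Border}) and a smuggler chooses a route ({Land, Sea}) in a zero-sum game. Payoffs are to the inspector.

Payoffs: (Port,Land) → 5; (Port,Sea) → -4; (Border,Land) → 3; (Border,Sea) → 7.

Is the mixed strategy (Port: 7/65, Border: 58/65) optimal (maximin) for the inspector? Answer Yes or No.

Against Land this mix gives (7/65)·5 + (58/65)·3 = 209/65.
Against Sea this mix gives (7/65)·(-4) + (58/65)·7 = 378/65.
The smuggler will play Land, holding the inspector to 209/65. Shifting weight toward the row that does better against Land would raise this floor (the equalizing mix achieves 47/13 against both Land and Sea), so the proposed strategy is not optimal.

No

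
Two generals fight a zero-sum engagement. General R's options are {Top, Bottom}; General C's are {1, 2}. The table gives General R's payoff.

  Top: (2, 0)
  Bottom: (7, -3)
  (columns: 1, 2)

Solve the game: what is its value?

0

Row minima: Top → 0, Bottom → -3; maximin = 0.
Column maxima: 1 → 7, 2 → 0; minimax = 0.
Since maximin = minimax = 0, there is a saddle point and the value is 0.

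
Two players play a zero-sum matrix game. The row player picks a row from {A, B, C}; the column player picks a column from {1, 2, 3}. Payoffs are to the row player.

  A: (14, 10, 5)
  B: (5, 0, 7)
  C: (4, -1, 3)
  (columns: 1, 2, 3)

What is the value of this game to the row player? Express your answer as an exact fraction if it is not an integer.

35/6

Row minima: A → 5, B → 0, C → -1; maximin = 5.
Column maxima: 1 → 14, 2 → 10, 3 → 7; minimax = 7.
5 ≠ 7, so there is no saddle point; optimal play is mixed.
C is strictly dominated by A, so the row player never plays it.
1 is strictly dominated by 2 (it gives the row player strictly more in every row), so the column player never plays it.
On the remaining 2×2 (A, B vs 2, 3):
Let the row player play A with probability p. Expected payoff against 2: 10p + 0(1−p) = 10p; against 3: 5p + 7(1−p) = −2p + 7.
Setting these equal: 10p = −2p + 7 ⇒ 12p = 7 ⇒ p = 7/12, and the value is (10)·(7/12) = 35/6.
For the column player: with q = P(2), equating A's and B's payoffs gives 5q + 5 = −7q + 7 ⇒ q = 1/6.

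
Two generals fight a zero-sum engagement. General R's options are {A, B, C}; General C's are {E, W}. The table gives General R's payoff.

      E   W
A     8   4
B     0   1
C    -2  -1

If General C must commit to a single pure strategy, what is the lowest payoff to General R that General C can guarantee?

Column maxima: E → 8, W → 4.
The smallest of these is 4.

4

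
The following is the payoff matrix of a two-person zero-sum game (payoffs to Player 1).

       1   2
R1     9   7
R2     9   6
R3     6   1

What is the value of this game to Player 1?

7

Row minima: R1 → 7, R2 → 6, R3 → 1; maximin = 7.
Column maxima: 1 → 9, 2 → 7; minimax = 7.
Since maximin = minimax = 7, there is a saddle point and the value is 7.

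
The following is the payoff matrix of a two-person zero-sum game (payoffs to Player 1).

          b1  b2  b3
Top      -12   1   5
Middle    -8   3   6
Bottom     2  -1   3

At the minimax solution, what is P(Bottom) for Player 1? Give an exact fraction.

Row minima: Top → -12, Middle → -8, Bottom → -1; maximin = -1.
Column maxima: b1 → 2, b2 → 3, b3 → 6; minimax = 2.
-1 ≠ 2, so there is no saddle point; optimal play is mixed.
Top is strictly dominated by Middle, so Player 1 never plays it.
b3 is strictly dominated by b1 (it gives Player 1 strictly more in every row), so Player 2 never plays it.
On the remaining 2×2 (Middle, Bottom vs b1, b2):
Let Player 1 play Middle with probability p. Expected payoff against b1: (-8)p + 2(1−p) = −10p + 2; against b2: 3p + (-1)(1−p) = 4p − 1.
Setting these equal: −10p + 2 = 4p − 1 ⇒ −14p = -3 ⇒ p = 3/14, and the value is (-10)·(3/14) + 2 = -1/7.
For Player 2: with q = P(b1), equating Middle's and Bottom's payoffs gives −11q + 3 = 3q − 1 ⇒ q = 2/7.

11/14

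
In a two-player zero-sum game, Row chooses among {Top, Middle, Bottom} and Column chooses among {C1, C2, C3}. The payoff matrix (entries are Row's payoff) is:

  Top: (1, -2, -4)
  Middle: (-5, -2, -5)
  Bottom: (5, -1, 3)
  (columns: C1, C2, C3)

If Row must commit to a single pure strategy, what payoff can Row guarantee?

Row minima: Top → -4, Middle → -5, Bottom → -1.
The best of these is -1.

-1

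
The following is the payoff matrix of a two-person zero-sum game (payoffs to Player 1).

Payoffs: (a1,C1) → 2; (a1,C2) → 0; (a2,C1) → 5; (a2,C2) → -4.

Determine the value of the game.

Row minima: a1 → 0, a2 → -4; maximin = 0.
Column maxima: C1 → 5, C2 → 0; minimax = 0.
Since maximin = minimax = 0, there is a saddle point and the value is 0.

0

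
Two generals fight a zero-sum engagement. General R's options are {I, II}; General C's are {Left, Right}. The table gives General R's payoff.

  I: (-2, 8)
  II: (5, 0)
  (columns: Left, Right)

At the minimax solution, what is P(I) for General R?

Row minima: I → -2, II → 0; maximin = 0.
Column maxima: Left → 5, Right → 8; minimax = 5.
0 ≠ 5, so there is no saddle point; optimal play is mixed.
Let General R play I with probability p. Expected payoff against Left: (-2)p + 5(1−p) = −7p + 5; against Right: 8p + 0(1−p) = 8p.
Setting these equal: −7p + 5 = 8p ⇒ −15p = -5 ⇒ p = 1/3, and the value is (-7)·(1/3) + 5 = 8/3.
For General C: with q = P(Left), equating I's and II's payoffs gives −10q + 8 = 5q ⇒ q = 8/15.

1/3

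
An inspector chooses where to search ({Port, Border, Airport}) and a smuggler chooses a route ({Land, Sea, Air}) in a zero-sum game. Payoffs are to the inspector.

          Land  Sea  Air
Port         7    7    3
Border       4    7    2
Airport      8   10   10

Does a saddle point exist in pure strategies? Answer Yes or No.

Yes

Row minima: Port → 3, Border → 2, Airport → 8; maximin = 8.
Column maxima: Land → 8, Sea → 10, Air → 10; minimax = 8.
maximin = minimax = 8, so a saddle point exists.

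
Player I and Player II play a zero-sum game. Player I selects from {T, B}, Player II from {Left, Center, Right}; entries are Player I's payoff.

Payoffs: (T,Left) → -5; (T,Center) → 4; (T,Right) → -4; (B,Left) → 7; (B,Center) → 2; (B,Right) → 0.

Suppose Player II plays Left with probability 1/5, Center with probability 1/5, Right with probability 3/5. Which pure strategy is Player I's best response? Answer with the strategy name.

B

Expected payoff of T: (1/5)·(-5) + (1/5)·4 + (3/5)·(-4) = -13/5.
Expected payoff of B: (1/5)·7 + (1/5)·2 + (3/5)·0 = 9/5.
The largest is 9/5, so Player I's best response is B.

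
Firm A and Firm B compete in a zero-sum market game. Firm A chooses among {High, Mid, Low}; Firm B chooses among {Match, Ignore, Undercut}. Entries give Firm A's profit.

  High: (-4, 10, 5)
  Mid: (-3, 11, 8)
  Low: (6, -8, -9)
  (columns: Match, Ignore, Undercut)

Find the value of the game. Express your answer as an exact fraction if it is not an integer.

21/26

Row minima: High → -4, Mid → -3, Low → -9; maximin = -3.
Column maxima: Match → 6, Ignore → 11, Undercut → 8; minimax = 6.
-3 ≠ 6, so there is no saddle point; optimal play is mixed.
High is strictly dominated by Mid, so Firm A never plays it.
Ignore is strictly dominated by Undercut (it gives Firm A strictly more in every row), so Firm B never plays it.
On the remaining 2×2 (Mid, Low vs Match, Undercut):
Let Firm A play Mid with probability p. Expected payoff against Match: (-3)p + 6(1−p) = −9p + 6; against Undercut: 8p + (-9)(1−p) = 17p − 9.
Setting these equal: −9p + 6 = 17p − 9 ⇒ −26p = -15 ⇒ p = 15/26, and the value is (-9)·(15/26) + 6 = 21/26.
For Firm B: with q = P(Match), equating Mid's and Low's payoffs gives −11q + 8 = 15q − 9 ⇒ q = 17/26.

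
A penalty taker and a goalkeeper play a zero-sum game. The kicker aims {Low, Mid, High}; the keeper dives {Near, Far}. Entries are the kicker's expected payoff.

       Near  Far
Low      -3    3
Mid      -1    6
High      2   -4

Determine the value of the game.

8/13

Row minima: Low → -3, Mid → -1, High → -4; maximin = -1.
Column maxima: Near → 2, Far → 6; minimax = 2.
-1 ≠ 2, so there is no saddle point; optimal play is mixed.
Low is strictly dominated by Mid, so the kicker never plays it.
On the remaining 2×2 (Mid, High vs Near, Far):
Let the kicker play Mid with probability p. Expected payoff against Near: (-1)p + 2(1−p) = −3p + 2; against Far: 6p + (-4)(1−p) = 10p − 4.
Setting these equal: −3p + 2 = 10p − 4 ⇒ −13p = -6 ⇒ p = 6/13, and the value is (-3)·(6/13) + 2 = 8/13.
For the keeper: with q = P(Near), equating Mid's and High's payoffs gives −7q + 6 = 6q − 4 ⇒ q = 10/13.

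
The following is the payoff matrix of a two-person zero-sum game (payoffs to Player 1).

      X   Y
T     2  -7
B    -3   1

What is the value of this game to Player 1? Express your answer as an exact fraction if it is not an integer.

Row minima: T → -7, B → -3; maximin = -3.
Column maxima: X → 2, Y → 1; minimax = 1.
-3 ≠ 1, so there is no saddle point; optimal play is mixed.
Let Player 1 play T with probability p. Expected payoff against X: 2p + (-3)(1−p) = 5p − 3; against Y: (-7)p + 1(1−p) = −8p + 1.
Setting these equal: 5p − 3 = −8p + 1 ⇒ 13p = 4 ⇒ p = 4/13, and the value is (5)·(4/13) − 3 = -19/13.
For Player 2: with q = P(X), equating T's and B's payoffs gives 9q − 7 = −4q + 1 ⇒ q = 8/13.

-19/13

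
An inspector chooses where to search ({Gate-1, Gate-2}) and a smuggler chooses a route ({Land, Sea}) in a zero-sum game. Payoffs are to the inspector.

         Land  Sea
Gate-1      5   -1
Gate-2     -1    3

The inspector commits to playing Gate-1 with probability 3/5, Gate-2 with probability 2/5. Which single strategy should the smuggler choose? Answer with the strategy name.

If the smuggler plays Land, the inspector's expected payoff is (3/5)·5 + (2/5)·(-1) = 13/5.
If the smuggler plays Sea, the inspector's expected payoff is (3/5)·(-1) + (2/5)·3 = 3/5.
The smuggler minimizes the inspector's payoff; the smallest is 3/5, so the best response is Sea.

Sea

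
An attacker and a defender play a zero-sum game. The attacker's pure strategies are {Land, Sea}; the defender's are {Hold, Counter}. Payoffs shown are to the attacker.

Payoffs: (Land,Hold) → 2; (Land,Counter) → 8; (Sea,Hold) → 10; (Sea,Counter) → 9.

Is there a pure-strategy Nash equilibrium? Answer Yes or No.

Row minima: Land → 2, Sea → 9; maximin = 9.
Column maxima: Hold → 10, Counter → 9; minimax = 9.
maximin = minimax = 9, so a saddle point exists.

Yes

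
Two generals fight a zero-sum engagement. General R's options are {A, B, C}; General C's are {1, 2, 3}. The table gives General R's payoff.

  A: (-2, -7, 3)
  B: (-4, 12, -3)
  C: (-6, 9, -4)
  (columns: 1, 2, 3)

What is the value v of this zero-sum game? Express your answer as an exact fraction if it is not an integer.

-52/21

Row minima: A → -7, B → -4, C → -6; maximin = -4.
Column maxima: 1 → -2, 2 → 12, 3 → 3; minimax = -2.
-4 ≠ -2, so there is no saddle point; optimal play is mixed.
C is strictly dominated by B, so General R never plays it.
3 is strictly dominated by 1 (it gives General R strictly more in every row), so General C never plays it.
On the remaining 2×2 (A, B vs 1, 2):
Let General R play A with probability p. Expected payoff against 1: (-2)p + (-4)(1−p) = 2p − 4; against 2: (-7)p + 12(1−p) = −19p + 12.
Setting these equal: 2p − 4 = −19p + 12 ⇒ 21p = 16 ⇒ p = 16/21, and the value is (2)·(16/21) − 4 = -52/21.
For General C: with q = P(1), equating A's and B's payoffs gives 5q − 7 = −16q + 12 ⇒ q = 19/21.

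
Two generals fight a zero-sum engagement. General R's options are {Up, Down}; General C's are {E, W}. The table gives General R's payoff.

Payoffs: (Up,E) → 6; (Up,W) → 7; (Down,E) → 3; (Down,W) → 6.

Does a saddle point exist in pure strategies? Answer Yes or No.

Yes

Row minima: Up → 6, Down → 3; maximin = 6.
Column maxima: E → 6, W → 7; minimax = 6.
maximin = minimax = 6, so a saddle point exists.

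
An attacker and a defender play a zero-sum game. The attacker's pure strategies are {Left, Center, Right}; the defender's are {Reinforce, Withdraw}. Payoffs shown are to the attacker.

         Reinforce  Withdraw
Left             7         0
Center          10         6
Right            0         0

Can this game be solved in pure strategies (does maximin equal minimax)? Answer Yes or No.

Yes

Row minima: Left → 0, Center → 6, Right → 0; maximin = 6.
Column maxima: Reinforce → 10, Withdraw → 6; minimax = 6.
maximin = minimax = 6, so a saddle point exists.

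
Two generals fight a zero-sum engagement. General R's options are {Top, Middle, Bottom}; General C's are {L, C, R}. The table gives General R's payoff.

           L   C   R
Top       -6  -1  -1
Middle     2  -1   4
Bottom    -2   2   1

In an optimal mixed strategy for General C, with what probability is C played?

4/7

Row minima: Top → -6, Middle → -1, Bottom → -2; maximin = -1.
Column maxima: L → 2, C → 2, R → 4; minimax = 2.
-1 ≠ 2, so there is no saddle point; optimal play is mixed.
Top is strictly dominated by Bottom, so General R never plays it.
R is strictly dominated by L (it gives General R strictly more in every row), so General C never plays it.
On the remaining 2×2 (Middle, Bottom vs L, C):
Let General R play Middle with probability p. Expected payoff against L: 2p + (-2)(1−p) = 4p − 2; against C: (-1)p + 2(1−p) = −3p + 2.
Setting these equal: 4p − 2 = −3p + 2 ⇒ 7p = 4 ⇒ p = 4/7, and the value is (4)·(4/7) − 2 = 2/7.
For General C: with q = P(L), equating Middle's and Bottom's payoffs gives 3q − 1 = −4q + 2 ⇒ q = 3/7.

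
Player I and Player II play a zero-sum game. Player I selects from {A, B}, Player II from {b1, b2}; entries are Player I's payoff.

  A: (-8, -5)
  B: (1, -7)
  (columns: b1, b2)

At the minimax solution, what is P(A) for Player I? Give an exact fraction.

8/11

Row minima: A → -8, B → -7; maximin = -7.
Column maxima: b1 → 1, b2 → -5; minimax = -5.
-7 ≠ -5, so there is no saddle point; optimal play is mixed.
Let Player I play A with probability p. Expected payoff against b1: (-8)p + 1(1−p) = −9p + 1; against b2: (-5)p + (-7)(1−p) = 2p − 7.
Setting these equal: −9p + 1 = 2p − 7 ⇒ −11p = -8 ⇒ p = 8/11, and the value is (-9)·(8/11) + 1 = -61/11.
For Player II: with q = P(b1), equating A's and B's payoffs gives −3q − 5 = 8q − 7 ⇒ q = 2/11.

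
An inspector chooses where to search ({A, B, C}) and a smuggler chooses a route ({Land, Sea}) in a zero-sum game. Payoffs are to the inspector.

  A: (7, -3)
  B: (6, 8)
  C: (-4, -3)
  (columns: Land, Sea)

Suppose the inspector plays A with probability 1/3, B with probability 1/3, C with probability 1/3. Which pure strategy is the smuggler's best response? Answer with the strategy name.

If the smuggler plays Land, the inspector's expected payoff is (1/3)·7 + (1/3)·6 + (1/3)·(-4) = 3.
If the smuggler plays Sea, the inspector's expected payoff is (1/3)·(-3) + (1/3)·8 + (1/3)·(-3) = 2/3.
The smuggler minimizes the inspector's payoff; the smallest is 2/3, so the best response is Sea.

Sea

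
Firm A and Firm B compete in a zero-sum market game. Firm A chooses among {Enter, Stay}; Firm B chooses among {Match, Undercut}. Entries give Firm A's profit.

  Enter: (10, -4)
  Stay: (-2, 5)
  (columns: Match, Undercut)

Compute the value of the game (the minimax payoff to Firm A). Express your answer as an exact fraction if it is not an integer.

Row minima: Enter → -4, Stay → -2; maximin = -2.
Column maxima: Match → 10, Undercut → 5; minimax = 5.
-2 ≠ 5, so there is no saddle point; optimal play is mixed.
Let Firm A play Enter with probability p. Expected payoff against Match: 10p + (-2)(1−p) = 12p − 2; against Undercut: (-4)p + 5(1−p) = −9p + 5.
Setting these equal: 12p − 2 = −9p + 5 ⇒ 21p = 7 ⇒ p = 1/3, and the value is (12)·(1/3) − 2 = 2.
For Firm B: with q = P(Match), equating Enter's and Stay's payoffs gives 14q − 4 = −7q + 5 ⇒ q = 3/7.

2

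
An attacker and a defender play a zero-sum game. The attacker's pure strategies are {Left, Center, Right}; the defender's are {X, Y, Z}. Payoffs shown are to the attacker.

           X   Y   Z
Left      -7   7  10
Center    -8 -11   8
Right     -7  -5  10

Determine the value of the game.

-7

Row minima: Left → -7, Center → -11, Right → -7; maximin = -7.
Column maxima: X → -7, Y → 7, Z → 10; minimax = -7.
Since maximin = minimax = -7, there is a saddle point and the value is -7.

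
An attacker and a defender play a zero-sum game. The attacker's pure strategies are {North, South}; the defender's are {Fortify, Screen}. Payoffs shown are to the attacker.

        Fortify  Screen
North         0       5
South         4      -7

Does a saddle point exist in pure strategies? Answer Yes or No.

No

Row minima: North → 0, South → -7; maximin = 0.
Column maxima: Fortify → 4, Screen → 5; minimax = 4.
0 ≠ 4, so no pure-strategy equilibrium exists.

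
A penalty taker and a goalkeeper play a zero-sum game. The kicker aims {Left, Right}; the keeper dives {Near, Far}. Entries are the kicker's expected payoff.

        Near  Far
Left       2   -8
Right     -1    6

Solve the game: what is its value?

4/17

Row minima: Left → -8, Right → -1; maximin = -1.
Column maxima: Near → 2, Far → 6; minimax = 2.
-1 ≠ 2, so there is no saddle point; optimal play is mixed.
Let the kicker play Left with probability p. Expected payoff against Near: 2p + (-1)(1−p) = 3p − 1; against Far: (-8)p + 6(1−p) = −14p + 6.
Setting these equal: 3p − 1 = −14p + 6 ⇒ 17p = 7 ⇒ p = 7/17, and the value is (3)·(7/17) − 1 = 4/17.
For the keeper: with q = P(Near), equating Left's and Right's payoffs gives 10q − 8 = −7q + 6 ⇒ q = 14/17.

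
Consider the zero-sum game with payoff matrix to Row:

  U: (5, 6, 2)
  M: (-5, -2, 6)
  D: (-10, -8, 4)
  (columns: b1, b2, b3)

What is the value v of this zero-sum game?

20/7

Row minima: U → 2, M → -5, D → -10; maximin = 2.
Column maxima: b1 → 5, b2 → 6, b3 → 6; minimax = 5.
2 ≠ 5, so there is no saddle point; optimal play is mixed.
D is strictly dominated by M, so Row never plays it.
b2 is strictly dominated by b1 (it gives Row strictly more in every row), so Column never plays it.
On the remaining 2×2 (U, M vs b1, b3):
Let Row play U with probability p. Expected payoff against b1: 5p + (-5)(1−p) = 10p − 5; against b3: 2p + 6(1−p) = −4p + 6.
Setting these equal: 10p − 5 = −4p + 6 ⇒ 14p = 11 ⇒ p = 11/14, and the value is (10)·(11/14) − 5 = 20/7.
For Column: with q = P(b1), equating U's and M's payoffs gives 3q + 2 = −11q + 6 ⇒ q = 2/7.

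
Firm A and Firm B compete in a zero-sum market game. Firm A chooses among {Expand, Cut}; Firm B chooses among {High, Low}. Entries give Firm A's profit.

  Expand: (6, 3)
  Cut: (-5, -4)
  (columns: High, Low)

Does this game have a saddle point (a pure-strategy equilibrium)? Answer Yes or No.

Row minima: Expand → 3, Cut → -5; maximin = 3.
Column maxima: High → 6, Low → 3; minimax = 3.
maximin = minimax = 3, so a saddle point exists.

Yes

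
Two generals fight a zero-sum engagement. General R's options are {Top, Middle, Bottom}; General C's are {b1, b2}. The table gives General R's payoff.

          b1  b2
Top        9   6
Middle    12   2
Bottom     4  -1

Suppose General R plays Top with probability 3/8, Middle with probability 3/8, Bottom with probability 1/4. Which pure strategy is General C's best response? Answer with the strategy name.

If General C plays b1, General R's expected payoff is (3/8)·9 + (3/8)·12 + (1/4)·4 = 71/8.
If General C plays b2, General R's expected payoff is (3/8)·6 + (3/8)·2 + (1/4)·(-1) = 11/4.
General C minimizes General R's payoff; the smallest is 11/4, so the best response is b2.

b2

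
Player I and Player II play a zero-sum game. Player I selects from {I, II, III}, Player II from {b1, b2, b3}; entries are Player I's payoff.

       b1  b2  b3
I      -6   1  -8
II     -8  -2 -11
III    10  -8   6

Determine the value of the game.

-58/23

Row minima: I → -8, II → -11, III → -8; maximin = -8.
Column maxima: b1 → 10, b2 → 1, b3 → 6; minimax = 1.
-8 ≠ 1, so there is no saddle point; optimal play is mixed.
II is strictly dominated by I, so Player I never plays it.
b1 is strictly dominated by b3 (it gives Player I strictly more in every row), so Player II never plays it.
On the remaining 2×2 (I, III vs b2, b3):
Let Player I play I with probability p. Expected payoff against b2: 1p + (-8)(1−p) = 9p − 8; against b3: (-8)p + 6(1−p) = −14p + 6.
Setting these equal: 9p − 8 = −14p + 6 ⇒ 23p = 14 ⇒ p = 14/23, and the value is (9)·(14/23) − 8 = -58/23.
For Player II: with q = P(b2), equating I's and III's payoffs gives 9q − 8 = −14q + 6 ⇒ q = 14/23.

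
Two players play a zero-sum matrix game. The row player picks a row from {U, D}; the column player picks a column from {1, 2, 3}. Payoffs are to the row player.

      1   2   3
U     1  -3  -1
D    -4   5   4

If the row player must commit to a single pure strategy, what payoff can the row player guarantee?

Row minima: U → -3, D → -4.
The best of these is -3.

-3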